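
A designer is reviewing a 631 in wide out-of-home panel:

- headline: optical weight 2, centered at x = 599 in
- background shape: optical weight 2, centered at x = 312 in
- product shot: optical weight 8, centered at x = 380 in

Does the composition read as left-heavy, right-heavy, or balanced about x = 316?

Total weight = 2 + 2 + 8 = 12.
x-moment: 2·599 + 2·312 + 8·380 = 4862; centroid 4862/12 ≈ 405.17.
405.2 vs midline 316 → right-heavy.

right-heavy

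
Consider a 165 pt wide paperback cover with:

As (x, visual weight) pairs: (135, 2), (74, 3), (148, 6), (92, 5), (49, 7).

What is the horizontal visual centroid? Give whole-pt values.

x ≈ 95

Total weight = 2 + 3 + 6 + 5 + 7 = 23.
x: (2·135 + 3·74 + 6·148 + 5·92 + 7·49) / 23 = 2183 / 23 ≈ 94.91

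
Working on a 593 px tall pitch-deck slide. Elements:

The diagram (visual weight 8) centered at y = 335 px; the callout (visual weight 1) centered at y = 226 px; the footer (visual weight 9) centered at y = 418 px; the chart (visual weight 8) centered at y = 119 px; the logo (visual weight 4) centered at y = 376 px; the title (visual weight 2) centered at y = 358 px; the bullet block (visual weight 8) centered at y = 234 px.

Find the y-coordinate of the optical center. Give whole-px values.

Weights sum to 8 + 1 + 9 + 8 + 4 + 2 + 8 = 40.
y: (8·335 + 1·226 + 9·418 + 8·119 + 4·376 + 2·358 + 8·234) / 40 = 11712 / 40 ≈ 292.80

y ≈ 293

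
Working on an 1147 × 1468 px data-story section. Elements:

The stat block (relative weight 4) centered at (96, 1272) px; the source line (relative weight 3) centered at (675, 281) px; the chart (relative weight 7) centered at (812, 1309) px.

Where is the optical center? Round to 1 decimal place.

(578.1, 1078.1)

Total weight = 4 + 3 + 7 = 14.
x: (4·96 + 3·675 + 7·812) / 14 = 8093 / 14 ≈ 578.07
y: (4·1272 + 3·281 + 7·1309) / 14 = 15094 / 14 ≈ 1078.14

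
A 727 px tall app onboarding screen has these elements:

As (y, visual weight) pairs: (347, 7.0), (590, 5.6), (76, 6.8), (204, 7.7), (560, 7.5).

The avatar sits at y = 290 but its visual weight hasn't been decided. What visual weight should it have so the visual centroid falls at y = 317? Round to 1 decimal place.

w ≈ 39.0

Fixed elements: Σw = 7.0 + 5.6 + 6.8 + 7.7 + 7.5 = 34.6, Σw·y = 7.0·347 + 5.6·590 + 6.8·76 + 7.7·204 + 7.5·560 = 12020.6.
For the centroid to hit 317: (12020.6 + w·290) / (34.6 + w) = 317.
So w = (317·34.6 − 12020.6)/(290 − 317) = -1052.4/-27 ≈ 38.98.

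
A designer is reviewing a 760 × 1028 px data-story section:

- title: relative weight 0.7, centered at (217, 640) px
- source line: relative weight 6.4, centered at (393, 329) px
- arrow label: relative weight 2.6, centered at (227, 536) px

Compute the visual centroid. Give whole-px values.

(336, 407)

Total weight = 0.7 + 6.4 + 2.6 = 9.7.
x-moment: 0.7·217 + 6.4·393 + 2.6·227 = 3257.3; centroid 3257.3/9.7 ≈ 335.80.
y-moment: 0.7·640 + 6.4·329 + 2.6·536 = 3947.2; centroid 3947.2/9.7 ≈ 406.93.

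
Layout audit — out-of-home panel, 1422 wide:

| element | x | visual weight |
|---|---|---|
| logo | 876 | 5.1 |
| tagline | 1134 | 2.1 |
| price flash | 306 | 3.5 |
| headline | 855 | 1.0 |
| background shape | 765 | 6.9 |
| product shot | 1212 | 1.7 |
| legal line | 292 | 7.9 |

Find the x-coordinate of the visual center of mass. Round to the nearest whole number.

x ≈ 653

Weights sum to 5.1 + 2.1 + 3.5 + 1.0 + 6.9 + 1.7 + 7.9 = 28.2.
Σw·x = 5.1·876 + 2.1·1134 + 3.5·306 + 1.0·855 + 6.9·765 + 1.7·1212 + 7.9·292 = 18420.7, so x̄ = 18420.7/28.2 ≈ 653.22.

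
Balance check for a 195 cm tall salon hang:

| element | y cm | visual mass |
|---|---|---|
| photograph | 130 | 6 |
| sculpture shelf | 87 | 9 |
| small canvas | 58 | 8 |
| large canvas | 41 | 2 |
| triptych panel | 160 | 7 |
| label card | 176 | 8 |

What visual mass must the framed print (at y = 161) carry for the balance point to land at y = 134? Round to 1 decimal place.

w ≈ 26.8

Known weights sum to 6 + 9 + 8 + 2 + 7 + 8 = 40; their moment is 6·130 + 9·87 + 8·58 + 2·41 + 7·160 + 8·176 = 4637.
For the centroid to hit 134: (4637 + w·161) / (40 + w) = 134.
Solving: w = (134·40 − 4637) / (161 − 134) = 723 / 27 ≈ 26.78.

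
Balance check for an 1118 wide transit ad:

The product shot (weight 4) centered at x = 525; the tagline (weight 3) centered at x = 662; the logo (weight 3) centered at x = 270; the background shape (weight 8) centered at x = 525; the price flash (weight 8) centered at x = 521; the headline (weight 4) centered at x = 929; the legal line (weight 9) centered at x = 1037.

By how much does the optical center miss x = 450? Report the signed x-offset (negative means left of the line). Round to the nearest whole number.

Weights sum to 4 + 3 + 3 + 8 + 8 + 4 + 9 = 39.
x-moment: 4·525 + 3·662 + 3·270 + 8·525 + 8·521 + 4·929 + 9·1037 = 26313; centroid 26313/39 ≈ 674.69.
Difference: 674.69 − 450 ≈ 224.69.

≈ 225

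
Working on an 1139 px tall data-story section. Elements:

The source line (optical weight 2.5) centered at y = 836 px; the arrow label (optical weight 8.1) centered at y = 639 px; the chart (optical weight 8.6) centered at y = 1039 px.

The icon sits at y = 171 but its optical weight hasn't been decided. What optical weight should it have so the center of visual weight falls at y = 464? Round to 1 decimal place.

Known weights sum to 2.5 + 8.1 + 8.6 = 19.2; their moment is 2.5·836 + 8.1·639 + 8.6·1039 = 16201.3.
For the centroid to hit 464: (16201.3 + w·171) / (19.2 + w) = 464.
Solving: w = (464·19.2 − 16201.3) / (171 − 464) = -7292.5 / -293 ≈ 24.89.

w ≈ 24.9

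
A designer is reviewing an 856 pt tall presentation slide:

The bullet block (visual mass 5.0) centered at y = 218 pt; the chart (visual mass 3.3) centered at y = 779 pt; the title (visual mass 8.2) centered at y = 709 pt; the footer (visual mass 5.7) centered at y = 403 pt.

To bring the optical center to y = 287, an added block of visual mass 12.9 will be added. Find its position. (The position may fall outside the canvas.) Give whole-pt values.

After adding the added block, total weight = 5.0 + 3.3 + 8.2 + 5.7 + 12.9 = 35.1.
y: target moment 35.1×287 = 10073.7; current 5.0·218 + 3.3·779 + 8.2·709 + 5.7·403 = 11771.6; the added block supplies -1697.9, so y = -1697.9/12.9 ≈ -131.62.

y ≈ -132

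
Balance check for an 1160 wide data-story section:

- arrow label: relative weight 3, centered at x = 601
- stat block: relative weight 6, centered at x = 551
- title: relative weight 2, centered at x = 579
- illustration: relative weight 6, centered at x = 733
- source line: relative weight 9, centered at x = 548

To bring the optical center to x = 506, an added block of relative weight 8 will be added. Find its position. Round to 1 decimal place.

x ≈ 200.9

New total weight: (3 + 6 + 2 + 6 + 9) + 8 = 34.
Along x: (15597 + 8·x) / 34 = 506 (existing moment 3·601 + 6·551 + 2·579 + 6·733 + 9·548 = 15597) ⇒ x = (17204 − 15597) / 8 ≈ 200.88.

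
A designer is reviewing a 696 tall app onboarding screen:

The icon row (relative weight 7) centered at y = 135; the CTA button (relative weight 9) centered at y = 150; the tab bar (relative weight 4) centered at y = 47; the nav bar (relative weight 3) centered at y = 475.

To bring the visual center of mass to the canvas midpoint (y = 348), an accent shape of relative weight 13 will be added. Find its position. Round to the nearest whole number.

y ≈ 663

After adding the accent shape, total weight = 7 + 9 + 4 + 3 + 13 = 36.
y: target moment 36×348 = 12528; current 7·135 + 9·150 + 4·47 + 3·475 = 3908; the accent shape supplies 8620, so y = 8620/13 ≈ 663.08.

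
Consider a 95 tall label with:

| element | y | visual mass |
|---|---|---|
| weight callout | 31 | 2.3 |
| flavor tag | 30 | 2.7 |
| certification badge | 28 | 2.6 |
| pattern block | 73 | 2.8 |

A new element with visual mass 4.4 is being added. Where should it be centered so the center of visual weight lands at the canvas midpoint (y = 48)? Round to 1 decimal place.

y ≈ 63.8

After adding the new element, total weight = 2.3 + 2.7 + 2.6 + 2.8 + 4.4 = 14.8.
y: target moment 14.8×48 = 710.4; current 2.3·31 + 2.7·30 + 2.6·28 + 2.8·73 = 429.5; the new element supplies 280.9, so y = 280.9/4.4 ≈ 63.84.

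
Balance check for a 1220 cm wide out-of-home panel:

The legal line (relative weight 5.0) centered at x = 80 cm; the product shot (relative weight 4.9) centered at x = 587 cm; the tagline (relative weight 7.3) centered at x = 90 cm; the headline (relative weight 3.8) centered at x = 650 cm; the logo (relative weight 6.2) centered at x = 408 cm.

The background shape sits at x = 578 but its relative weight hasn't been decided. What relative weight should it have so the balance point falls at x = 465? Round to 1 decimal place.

Existing Σw = 27.2 (5.0 + 4.9 + 7.3 + 3.8 + 6.2); existing moment 5.0·80 + 4.9·587 + 7.3·90 + 3.8·650 + 6.2·408 = 8932.9.
Balance at x = 465 requires (8932.9 + w·578) / (27.2 + w) = 465.
Rearranging, w·(578 − 465) = 465·27.2 − 8932.9 = 3715.1, so w ≈ 3715.1/113 = 32.88.

w ≈ 32.9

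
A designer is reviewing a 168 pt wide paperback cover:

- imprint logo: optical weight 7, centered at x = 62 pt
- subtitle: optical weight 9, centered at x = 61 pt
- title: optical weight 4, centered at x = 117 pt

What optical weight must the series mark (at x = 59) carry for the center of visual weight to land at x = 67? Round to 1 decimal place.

Known weights sum to 7 + 9 + 4 = 20; their moment is 7·62 + 9·61 + 4·117 = 1451.
For the centroid to hit 67: (1451 + w·59) / (20 + w) = 67.
So w = (67·20 − 1451)/(59 − 67) = -111/-8 ≈ 13.87.

w ≈ 13.9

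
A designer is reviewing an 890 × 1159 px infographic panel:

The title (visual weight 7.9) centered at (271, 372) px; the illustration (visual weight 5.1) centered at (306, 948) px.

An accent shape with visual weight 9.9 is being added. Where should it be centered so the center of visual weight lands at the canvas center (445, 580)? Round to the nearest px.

With the accent shape, Σw becomes 7.9 + 5.1 + 9.9 = 22.9.
x: target moment 22.9×445 = 10190.5; current 7.9·271 + 5.1·306 = 3701.5; the accent shape supplies 6489.0, so x = 6489.0/9.9 ≈ 655.45.
y: target moment 22.9×580 = 13282.0; current 7.9·372 + 5.1·948 = 7773.6; the accent shape supplies 5508.4, so y = 5508.4/9.9 ≈ 556.40.

(655, 556)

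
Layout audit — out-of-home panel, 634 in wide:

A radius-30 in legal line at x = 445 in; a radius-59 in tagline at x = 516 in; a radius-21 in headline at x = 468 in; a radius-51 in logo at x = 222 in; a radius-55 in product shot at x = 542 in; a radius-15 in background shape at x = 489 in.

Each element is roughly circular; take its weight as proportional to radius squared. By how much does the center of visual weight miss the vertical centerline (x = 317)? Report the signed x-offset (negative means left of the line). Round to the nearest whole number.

r² weights: legal line 30² = 900, tagline 59² = 3481, headline 21² = 441, logo 51² = 2601, product shot 55² = 3025, background shape 15² = 225. Total = 10673.
Σw·x = 4730081; x̄ = 4730081/10673 ≈ 443.18.
Offset from x = 317: 443.18 − 317 ≈ 126.18.

≈ 126 in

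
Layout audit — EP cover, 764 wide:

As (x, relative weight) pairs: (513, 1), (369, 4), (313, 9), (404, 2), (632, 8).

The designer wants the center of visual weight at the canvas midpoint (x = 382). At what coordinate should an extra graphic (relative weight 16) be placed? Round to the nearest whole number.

With the extra graphic, Σw becomes 1 + 4 + 9 + 2 + 8 + 16 = 40.
Along x: (10670 + 16·x) / 40 = 382 (existing moment 1·513 + 4·369 + 9·313 + 2·404 + 8·632 = 10670) ⇒ x = (15280 − 10670) / 16 ≈ 288.12.

x ≈ 288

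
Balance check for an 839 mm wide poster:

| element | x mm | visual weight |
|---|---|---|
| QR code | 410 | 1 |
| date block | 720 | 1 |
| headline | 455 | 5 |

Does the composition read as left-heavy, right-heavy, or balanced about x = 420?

Total weight = 1 + 1 + 5 = 7.
Σw·x = 1·410 + 1·720 + 5·455 = 3405, so x̄ = 3405/7 ≈ 486.43.
486.4 vs midline 420 → right-heavy.

right-heavy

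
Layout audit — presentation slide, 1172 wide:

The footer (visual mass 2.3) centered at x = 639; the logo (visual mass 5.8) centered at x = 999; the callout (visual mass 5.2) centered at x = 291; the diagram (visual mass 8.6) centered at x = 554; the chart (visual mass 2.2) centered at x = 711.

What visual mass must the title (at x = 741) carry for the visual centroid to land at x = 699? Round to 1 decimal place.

w ≈ 41.4

Existing Σw = 24.1 (2.3 + 5.8 + 5.2 + 8.6 + 2.2); existing moment 2.3·639 + 5.8·999 + 5.2·291 + 8.6·554 + 2.2·711 = 15105.7.
Balance at x = 699 requires (15105.7 + w·741) / (24.1 + w) = 699.
Solving: w = (699·24.1 − 15105.7) / (741 − 699) = 1740.2 / 42 ≈ 41.43.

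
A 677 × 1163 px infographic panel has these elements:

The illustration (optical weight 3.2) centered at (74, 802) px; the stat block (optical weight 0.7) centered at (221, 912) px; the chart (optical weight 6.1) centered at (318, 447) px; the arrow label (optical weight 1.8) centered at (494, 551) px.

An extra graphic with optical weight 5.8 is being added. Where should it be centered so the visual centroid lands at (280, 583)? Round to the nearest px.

New total weight: (3.2 + 0.7 + 6.1 + 1.8) + 5.8 = 17.6.
x: target moment 17.6×280 = 4928.0; current 3.2·74 + 0.7·221 + 6.1·318 + 1.8·494 = 3220.5; the extra graphic supplies 1707.5, so x = 1707.5/5.8 ≈ 294.40.
y: target moment 17.6×583 = 10260.8; current 3.2·802 + 0.7·912 + 6.1·447 + 1.8·551 = 6923.3; the extra graphic supplies 3337.5, so y = 3337.5/5.8 ≈ 575.43.

(294, 575)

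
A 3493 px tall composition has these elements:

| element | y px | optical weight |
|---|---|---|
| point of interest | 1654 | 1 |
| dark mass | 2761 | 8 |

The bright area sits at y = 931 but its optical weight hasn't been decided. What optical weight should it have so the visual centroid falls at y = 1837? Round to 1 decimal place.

Existing Σw = 9 (1 + 8); existing moment 1·1654 + 8·2761 = 23742.
Set Σw·y/Σw = 1837: (23742 + 931w) = 1837·(9 + w).
So w = (1837·9 − 23742)/(931 − 1837) = -7209/-906 ≈ 7.96.

w ≈ 8.0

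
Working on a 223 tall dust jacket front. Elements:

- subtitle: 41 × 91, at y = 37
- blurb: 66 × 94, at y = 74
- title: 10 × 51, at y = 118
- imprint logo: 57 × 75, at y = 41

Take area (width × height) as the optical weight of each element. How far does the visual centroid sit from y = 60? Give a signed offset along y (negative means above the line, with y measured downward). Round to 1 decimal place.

Areas → weights: subtitle 41·91 = 3731, blurb 66·94 = 6204, title 10·51 = 510, imprint logo 57·75 = 4275; Σw = 14720.
Σw·y = 3731·37 + 6204·74 + 510·118 + 4275·41 = 832598, so ȳ = 832598/14720 ≈ 56.56.
Against y = 60, that's 56.56 − 60 = -3.44.

≈ -3.4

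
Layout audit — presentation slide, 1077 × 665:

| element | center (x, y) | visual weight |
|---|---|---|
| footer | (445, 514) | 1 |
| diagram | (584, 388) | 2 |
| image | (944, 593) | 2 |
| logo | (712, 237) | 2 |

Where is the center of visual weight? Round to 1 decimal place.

Total weight = 1 + 2 + 2 + 2 = 7.
x-moment: 1·445 + 2·584 + 2·944 + 2·712 = 4925; centroid 4925/7 ≈ 703.57.
y-moment: 1·514 + 2·388 + 2·593 + 2·237 = 2950; centroid 2950/7 ≈ 421.43.

(703.6, 421.4)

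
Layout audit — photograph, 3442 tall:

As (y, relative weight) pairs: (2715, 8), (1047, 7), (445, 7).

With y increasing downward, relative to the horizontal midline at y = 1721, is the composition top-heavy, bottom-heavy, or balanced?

Weights sum to 8 + 7 + 7 = 22.
y: (8·2715 + 7·1047 + 7·445) / 22 = 32164 / 22 ≈ 1462.00
Since 1462.0 is above (smaller y than) 1721, the composition reads top-heavy.

top-heavy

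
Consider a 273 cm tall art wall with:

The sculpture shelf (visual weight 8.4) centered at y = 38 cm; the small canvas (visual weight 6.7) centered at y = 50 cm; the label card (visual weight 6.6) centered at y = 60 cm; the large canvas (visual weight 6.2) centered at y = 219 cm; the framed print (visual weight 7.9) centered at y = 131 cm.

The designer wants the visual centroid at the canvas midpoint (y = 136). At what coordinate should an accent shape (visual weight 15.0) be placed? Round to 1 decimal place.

After adding the accent shape, total weight = 8.4 + 6.7 + 6.6 + 6.2 + 7.9 + 15.0 = 50.8.
y: target moment 50.8×136 = 6908.8; current 8.4·38 + 6.7·50 + 6.6·60 + 6.2·219 + 7.9·131 = 3442.9; the accent shape supplies 3465.9, so y = 3465.9/15.0 ≈ 231.06.

y ≈ 231.1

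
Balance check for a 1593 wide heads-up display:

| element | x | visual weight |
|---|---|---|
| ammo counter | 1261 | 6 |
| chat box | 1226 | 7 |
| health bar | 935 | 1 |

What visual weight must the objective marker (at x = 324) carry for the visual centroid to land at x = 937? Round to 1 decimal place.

Existing Σw = 14 (6 + 7 + 1); existing moment 6·1261 + 7·1226 + 1·935 = 17083.
For the centroid to hit 937: (17083 + w·324) / (14 + w) = 937.
So w = (937·14 − 17083)/(324 − 937) = -3965/-613 ≈ 6.47.

w ≈ 6.5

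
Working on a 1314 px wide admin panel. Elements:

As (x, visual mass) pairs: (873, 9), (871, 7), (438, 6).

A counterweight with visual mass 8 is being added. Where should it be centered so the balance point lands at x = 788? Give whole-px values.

x ≈ 882

After adding the counterweight, total weight = 9 + 7 + 6 + 8 = 30.
Along x: (16582 + 8·x) / 30 = 788 (existing moment 9·873 + 7·871 + 6·438 = 16582) ⇒ x = (23640 − 16582) / 8 ≈ 882.25.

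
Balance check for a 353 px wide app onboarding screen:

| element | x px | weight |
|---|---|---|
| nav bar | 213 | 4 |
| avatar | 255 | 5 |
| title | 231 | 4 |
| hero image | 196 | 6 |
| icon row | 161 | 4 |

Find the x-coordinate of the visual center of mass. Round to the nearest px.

x ≈ 212

Σw = 4 + 5 + 4 + 6 + 4 = 23.
Σw·x = 4·213 + 5·255 + 4·231 + 6·196 + 4·161 = 4871, so x̄ = 4871/23 ≈ 211.78.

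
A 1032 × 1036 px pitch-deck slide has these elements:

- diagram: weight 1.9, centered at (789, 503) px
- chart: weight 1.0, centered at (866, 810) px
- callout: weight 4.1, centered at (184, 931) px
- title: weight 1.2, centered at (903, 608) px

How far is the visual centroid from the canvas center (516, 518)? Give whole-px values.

Weights sum to 1.9 + 1.0 + 4.1 + 1.2 = 8.2.
Σw·x = 1.9·789 + 1.0·866 + 4.1·184 + 1.2·903 = 4203.1, so x̄ = 4203.1/8.2 ≈ 512.57.
Σw·y = 1.9·503 + 1.0·810 + 4.1·931 + 1.2·608 = 6312.4, so ȳ = 6312.4/8.2 ≈ 769.80.
Relative to (516, 518): Δ = (-3.43, 251.80); |Δ| = √(-3.43² + 251.80²) ≈ 251.83.

≈ 252 px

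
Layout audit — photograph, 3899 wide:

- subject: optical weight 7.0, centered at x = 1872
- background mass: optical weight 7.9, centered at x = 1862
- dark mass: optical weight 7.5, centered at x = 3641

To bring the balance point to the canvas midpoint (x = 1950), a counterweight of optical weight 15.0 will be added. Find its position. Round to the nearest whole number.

With the counterweight, Σw becomes 7.0 + 7.9 + 7.5 + 15.0 = 37.4.
x: need Σw·x = 37.4·1950 = 72930.0. Existing = 7.0·1872 + 7.9·1862 + 7.5·3641 = 55121.3. Remainder 17808.7 / 15.0 ≈ 1187.25.

x ≈ 1187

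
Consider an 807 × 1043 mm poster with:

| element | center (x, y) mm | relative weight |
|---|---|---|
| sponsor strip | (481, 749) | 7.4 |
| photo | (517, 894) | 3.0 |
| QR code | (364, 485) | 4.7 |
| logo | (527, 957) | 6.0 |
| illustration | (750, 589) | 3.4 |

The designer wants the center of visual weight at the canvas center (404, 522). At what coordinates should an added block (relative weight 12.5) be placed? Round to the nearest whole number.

New total weight: (7.4 + 3.0 + 4.7 + 6.0 + 3.4) + 12.5 = 37.0.
x: target moment 37.0×404 = 14948.0; current 7.4·481 + 3.0·517 + 4.7·364 + 6.0·527 + 3.4·750 = 12533.2; the added block supplies 2414.8, so x = 2414.8/12.5 ≈ 193.18.
y: target moment 37.0×522 = 19314.0; current 7.4·749 + 3.0·894 + 4.7·485 + 6.0·957 + 3.4·589 = 18248.7; the added block supplies 1065.3, so y = 1065.3/12.5 ≈ 85.22.

(193, 85)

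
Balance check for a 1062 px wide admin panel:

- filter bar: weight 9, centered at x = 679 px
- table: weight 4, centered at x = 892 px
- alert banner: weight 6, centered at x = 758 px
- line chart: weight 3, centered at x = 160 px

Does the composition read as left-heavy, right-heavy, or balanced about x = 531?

right-heavy

Weights sum to 9 + 4 + 6 + 3 = 22.
x: (9·679 + 4·892 + 6·758 + 3·160) / 22 = 14707 / 22 ≈ 668.50
Since 668.5 is right of 531, the composition reads right-heavy.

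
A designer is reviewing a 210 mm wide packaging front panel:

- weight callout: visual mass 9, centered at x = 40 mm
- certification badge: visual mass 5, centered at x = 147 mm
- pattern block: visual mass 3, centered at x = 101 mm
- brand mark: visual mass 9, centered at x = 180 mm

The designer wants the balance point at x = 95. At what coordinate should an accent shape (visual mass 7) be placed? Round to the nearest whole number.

x ≈ 17

After adding the accent shape, total weight = 9 + 5 + 3 + 9 + 7 = 33.
x: need Σw·x = 33·95 = 3135. Existing = 9·40 + 5·147 + 3·101 + 9·180 = 3018. Remainder 117 / 7 ≈ 16.71.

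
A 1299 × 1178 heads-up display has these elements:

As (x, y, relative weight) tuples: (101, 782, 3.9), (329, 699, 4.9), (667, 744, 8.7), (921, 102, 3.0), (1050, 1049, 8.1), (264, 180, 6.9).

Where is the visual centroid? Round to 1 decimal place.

Σw = 3.9 + 4.9 + 8.7 + 3.0 + 8.1 + 6.9 = 35.5.
Σw·x = 20898.5; x̄ = 20898.5/35.5 ≈ 588.69.
Σw·y = 22992.6; ȳ = 22992.6/35.5 ≈ 647.68.

(588.7, 647.7)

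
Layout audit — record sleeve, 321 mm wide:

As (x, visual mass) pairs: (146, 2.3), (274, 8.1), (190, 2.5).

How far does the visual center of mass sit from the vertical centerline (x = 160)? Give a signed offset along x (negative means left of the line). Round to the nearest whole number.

Weights sum to 2.3 + 8.1 + 2.5 = 12.9.
x: (2.3·146 + 8.1·274 + 2.5·190) / 12.9 = 3030.2 / 12.9 ≈ 234.90
Difference: 234.90 − 160 ≈ 74.90.

≈ 75 mm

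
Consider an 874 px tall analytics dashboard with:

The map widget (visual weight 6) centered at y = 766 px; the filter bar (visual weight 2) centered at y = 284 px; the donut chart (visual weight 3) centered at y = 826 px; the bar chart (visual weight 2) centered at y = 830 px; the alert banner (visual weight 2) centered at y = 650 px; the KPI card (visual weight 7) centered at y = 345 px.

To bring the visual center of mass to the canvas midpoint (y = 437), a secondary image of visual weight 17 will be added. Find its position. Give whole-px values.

y ≈ 237

New total weight: (6 + 2 + 3 + 2 + 2 + 7) + 17 = 39.
Along y: (13017 + 17·y) / 39 = 437 (existing moment 6·766 + 2·284 + 3·826 + 2·830 + 2·650 + 7·345 = 13017) ⇒ y = (17043 − 13017) / 17 ≈ 236.82.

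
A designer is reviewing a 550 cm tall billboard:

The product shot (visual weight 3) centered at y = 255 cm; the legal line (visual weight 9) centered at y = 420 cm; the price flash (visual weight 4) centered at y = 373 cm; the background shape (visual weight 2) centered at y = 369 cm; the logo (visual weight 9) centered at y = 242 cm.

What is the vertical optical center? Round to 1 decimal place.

Weights sum to 3 + 9 + 4 + 2 + 9 = 27.
y: (3·255 + 9·420 + 4·373 + 2·369 + 9·242) / 27 = 8953 / 27 ≈ 331.59

y ≈ 331.6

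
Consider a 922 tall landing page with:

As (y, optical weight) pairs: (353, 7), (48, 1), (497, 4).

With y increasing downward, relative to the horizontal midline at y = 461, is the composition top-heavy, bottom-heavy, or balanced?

Σw = 7 + 1 + 4 = 12.
y-moment: 7·353 + 1·48 + 4·497 = 4507; centroid 4507/12 ≈ 375.58.
375.6 vs midline 461 → top-heavy.

top-heavy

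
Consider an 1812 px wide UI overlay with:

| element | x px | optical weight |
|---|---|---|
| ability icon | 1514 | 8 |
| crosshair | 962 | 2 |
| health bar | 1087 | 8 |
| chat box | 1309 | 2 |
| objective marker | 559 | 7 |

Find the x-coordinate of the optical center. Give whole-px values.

Σw = 8 + 2 + 8 + 2 + 7 = 27.
Σw·x = 8·1514 + 2·962 + 8·1087 + 2·1309 + 7·559 = 29263, so x̄ = 29263/27 ≈ 1083.81.

x ≈ 1084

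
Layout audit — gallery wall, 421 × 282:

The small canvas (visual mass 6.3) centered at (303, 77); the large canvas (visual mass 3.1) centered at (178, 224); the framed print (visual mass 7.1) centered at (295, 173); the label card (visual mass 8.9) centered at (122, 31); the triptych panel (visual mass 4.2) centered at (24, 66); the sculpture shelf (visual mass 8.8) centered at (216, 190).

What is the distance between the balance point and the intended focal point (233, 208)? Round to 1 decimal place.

≈ 93.7

Weights sum to 6.3 + 3.1 + 7.1 + 8.9 + 4.2 + 8.8 = 38.4.
Σw·x = 7642.6; x̄ = 7642.6/38.4 ≈ 199.03.
y: moment 4632.9 / weight 38.4 ≈ 120.65
From (233, 208): dx = -33.97, dy = -87.35, so the distance is √(dx²+dy²) ≈ 93.73.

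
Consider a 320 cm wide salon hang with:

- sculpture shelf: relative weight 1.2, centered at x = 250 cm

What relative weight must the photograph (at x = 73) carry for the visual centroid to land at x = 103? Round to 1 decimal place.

The single fixed element contributes weight 1.2, moment 1.2·250 = 300.0.
Set Σw·x/Σw = 103: (300.0 + 73w) = 103·(1.2 + w).
Solving: w = (103·1.2 − 300.0) / (73 − 103) = -176.4 / -30 ≈ 5.88.

w ≈ 5.9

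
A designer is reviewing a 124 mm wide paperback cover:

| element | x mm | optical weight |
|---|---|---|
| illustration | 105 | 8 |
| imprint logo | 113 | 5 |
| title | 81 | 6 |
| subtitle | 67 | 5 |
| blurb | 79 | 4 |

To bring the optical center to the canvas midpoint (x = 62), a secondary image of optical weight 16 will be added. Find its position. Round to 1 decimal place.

After adding the secondary image, total weight = 8 + 5 + 6 + 5 + 4 + 16 = 44.
Along x: (2542 + 16·x) / 44 = 62 (existing moment 8·105 + 5·113 + 6·81 + 5·67 + 4·79 = 2542) ⇒ x = (2728 − 2542) / 16 ≈ 11.62.

x ≈ 11.6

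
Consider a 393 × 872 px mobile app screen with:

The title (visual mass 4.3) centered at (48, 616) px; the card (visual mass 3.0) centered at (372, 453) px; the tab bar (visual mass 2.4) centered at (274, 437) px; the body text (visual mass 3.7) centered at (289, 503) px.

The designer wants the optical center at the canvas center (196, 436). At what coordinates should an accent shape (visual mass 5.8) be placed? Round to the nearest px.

After adding the accent shape, total weight = 4.3 + 3.0 + 2.4 + 3.7 + 5.8 = 19.2.
x: target moment 19.2×196 = 3763.2; current 4.3·48 + 3.0·372 + 2.4·274 + 3.7·289 = 3049.3; the accent shape supplies 713.9, so x = 713.9/5.8 ≈ 123.09.
y: target moment 19.2×436 = 8371.2; current 4.3·616 + 3.0·453 + 2.4·437 + 3.7·503 = 6917.7; the accent shape supplies 1453.5, so y = 1453.5/5.8 ≈ 250.60.

(123, 251)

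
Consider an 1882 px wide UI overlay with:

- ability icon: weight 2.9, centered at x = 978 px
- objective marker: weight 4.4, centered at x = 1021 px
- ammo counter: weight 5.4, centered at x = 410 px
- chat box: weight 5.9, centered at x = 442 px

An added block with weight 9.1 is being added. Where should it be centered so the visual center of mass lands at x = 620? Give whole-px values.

x ≈ 552

With the added block, Σw becomes 2.9 + 4.4 + 5.4 + 5.9 + 9.1 = 27.7.
x: need Σw·x = 27.7·620 = 17174.0. Existing = 2.9·978 + 4.4·1021 + 5.4·410 + 5.9·442 = 12150.4. Remainder 5023.6 / 9.1 ≈ 552.04.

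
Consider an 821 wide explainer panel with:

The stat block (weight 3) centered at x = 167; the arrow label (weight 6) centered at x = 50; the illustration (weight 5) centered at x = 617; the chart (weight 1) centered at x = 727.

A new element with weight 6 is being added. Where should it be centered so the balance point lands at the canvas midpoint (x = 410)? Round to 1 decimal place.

With the new element, Σw becomes 3 + 6 + 5 + 1 + 6 = 21.
Along x: (4613 + 6·x) / 21 = 410 (existing moment 3·167 + 6·50 + 5·617 + 1·727 = 4613) ⇒ x = (8610 − 4613) / 6 ≈ 666.17.

x ≈ 666.2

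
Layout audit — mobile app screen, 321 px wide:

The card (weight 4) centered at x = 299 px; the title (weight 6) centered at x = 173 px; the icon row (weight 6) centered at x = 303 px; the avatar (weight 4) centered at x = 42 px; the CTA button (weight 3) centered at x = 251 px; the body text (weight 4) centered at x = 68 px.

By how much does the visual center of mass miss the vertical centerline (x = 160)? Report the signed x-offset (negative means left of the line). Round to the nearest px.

Σw = 4 + 6 + 6 + 4 + 3 + 4 = 27.
x-moment: 4·299 + 6·173 + 6·303 + 4·42 + 3·251 + 4·68 = 5245; centroid 5245/27 ≈ 194.26.
Difference: 194.26 − 160 ≈ 34.26.

≈ 34 px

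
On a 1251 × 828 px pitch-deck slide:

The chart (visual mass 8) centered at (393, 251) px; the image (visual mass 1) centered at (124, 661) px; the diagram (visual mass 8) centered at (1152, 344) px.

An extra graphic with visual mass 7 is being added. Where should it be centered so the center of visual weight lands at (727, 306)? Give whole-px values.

With the extra graphic, Σw becomes 8 + 1 + 8 + 7 = 24.
x: target moment 24×727 = 17448; current 8·393 + 1·124 + 8·1152 = 12484; the extra graphic supplies 4964, so x = 4964/7 ≈ 709.14.
y: target moment 24×306 = 7344; current 8·251 + 1·661 + 8·344 = 5421; the extra graphic supplies 1923, so y = 1923/7 ≈ 274.71.

(709, 275)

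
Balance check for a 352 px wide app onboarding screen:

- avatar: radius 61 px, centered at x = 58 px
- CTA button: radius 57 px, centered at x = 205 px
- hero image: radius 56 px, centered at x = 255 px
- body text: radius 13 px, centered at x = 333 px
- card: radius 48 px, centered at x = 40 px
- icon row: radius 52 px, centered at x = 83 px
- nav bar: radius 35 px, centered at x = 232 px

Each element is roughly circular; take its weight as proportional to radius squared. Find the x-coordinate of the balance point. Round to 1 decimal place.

Weights ∝ r²: avatar 61² = 3721, CTA button 57² = 3249, hero image 56² = 3136, body text 13² = 169, card 48² = 2304, icon row 52² = 2704, nav bar 35² = 1225; Σw = 16508.
Σw·x = 3721·58 + 3249·205 + 3136·255 + 169·333 + 2304·40 + 2704·83 + 1225·232 = 2338612, so x̄ = 2338612/16508 ≈ 141.67.

x ≈ 141.7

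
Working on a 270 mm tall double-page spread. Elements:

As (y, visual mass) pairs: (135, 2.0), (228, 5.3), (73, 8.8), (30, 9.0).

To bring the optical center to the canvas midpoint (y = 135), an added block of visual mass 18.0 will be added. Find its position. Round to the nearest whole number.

y ≈ 190

After adding the added block, total weight = 2.0 + 5.3 + 8.8 + 9.0 + 18.0 = 43.1.
y: need Σw·y = 43.1·135 = 5818.5. Existing = 2.0·135 + 5.3·228 + 8.8·73 + 9.0·30 = 2390.8. Remainder 3427.7 / 18.0 ≈ 190.43.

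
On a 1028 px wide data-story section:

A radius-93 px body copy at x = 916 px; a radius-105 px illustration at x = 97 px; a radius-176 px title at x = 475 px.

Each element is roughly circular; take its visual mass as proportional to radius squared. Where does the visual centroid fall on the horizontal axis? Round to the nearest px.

Weights ∝ r²: body copy 93² = 8649, illustration 105² = 11025, title 176² = 30976; Σw = 50650.
x-moment: 8649·916 + 11025·97 + 30976·475 = 23705509; centroid 23705509/50650 ≈ 468.03.

x ≈ 468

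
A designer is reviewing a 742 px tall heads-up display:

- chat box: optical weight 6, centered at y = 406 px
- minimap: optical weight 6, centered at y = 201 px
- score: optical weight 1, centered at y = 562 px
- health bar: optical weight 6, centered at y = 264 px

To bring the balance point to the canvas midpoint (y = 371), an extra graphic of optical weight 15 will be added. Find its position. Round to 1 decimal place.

y ≈ 455.1

New total weight: (6 + 6 + 1 + 6) + 15 = 34.
Along y: (5788 + 15·y) / 34 = 371 (existing moment 6·406 + 6·201 + 1·562 + 6·264 = 5788) ⇒ y = (12614 − 5788) / 15 ≈ 455.07.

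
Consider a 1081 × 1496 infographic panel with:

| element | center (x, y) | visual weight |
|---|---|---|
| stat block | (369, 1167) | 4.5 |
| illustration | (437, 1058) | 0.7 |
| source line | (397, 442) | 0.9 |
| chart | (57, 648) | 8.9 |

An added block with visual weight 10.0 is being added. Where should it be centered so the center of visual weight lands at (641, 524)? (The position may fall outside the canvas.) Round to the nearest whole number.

(1319, 94)

New total weight: (4.5 + 0.7 + 0.9 + 8.9) + 10.0 = 25.0.
x: need Σw·x = 25.0·641 = 16025.0. Existing = 4.5·369 + 0.7·437 + 0.9·397 + 8.9·57 = 2831.0. Remainder 13194.0 / 10.0 ≈ 1319.40.
y: need Σw·y = 25.0·524 = 13100.0. Existing = 4.5·1167 + 0.7·1058 + 0.9·442 + 8.9·648 = 12157.1. Remainder 942.9 / 10.0 ≈ 94.29.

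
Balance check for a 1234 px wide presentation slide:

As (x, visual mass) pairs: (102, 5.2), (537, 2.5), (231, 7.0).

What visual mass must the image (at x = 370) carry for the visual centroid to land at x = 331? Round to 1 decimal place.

w ≈ 35.3

Fixed elements: Σw = 5.2 + 2.5 + 7.0 = 14.7, Σw·x = 5.2·102 + 2.5·537 + 7.0·231 = 3489.9.
Balance at x = 331 requires (3489.9 + w·370) / (14.7 + w) = 331.
Rearranging, w·(370 − 331) = 331·14.7 − 3489.9 = 1375.8, so w ≈ 1375.8/39 = 35.28.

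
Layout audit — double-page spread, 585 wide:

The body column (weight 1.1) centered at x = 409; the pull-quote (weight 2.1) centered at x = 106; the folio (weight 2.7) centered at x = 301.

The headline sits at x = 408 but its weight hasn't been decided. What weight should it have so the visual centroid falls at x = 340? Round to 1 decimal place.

w ≈ 7.7

Existing Σw = 5.9 (1.1 + 2.1 + 2.7); existing moment 1.1·409 + 2.1·106 + 2.7·301 = 1485.2.
Set Σw·x/Σw = 340: (1485.2 + 408w) = 340·(5.9 + w).
Rearranging, w·(408 − 340) = 340·5.9 − 1485.2 = 520.8, so w ≈ 520.8/68 = 7.66.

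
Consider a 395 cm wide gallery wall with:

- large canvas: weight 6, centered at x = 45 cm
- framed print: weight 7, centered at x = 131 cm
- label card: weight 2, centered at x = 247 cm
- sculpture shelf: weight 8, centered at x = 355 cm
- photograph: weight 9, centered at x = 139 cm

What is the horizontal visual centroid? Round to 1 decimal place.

x ≈ 180.4

Weights sum to 6 + 7 + 2 + 8 + 9 = 32.
x: (6·45 + 7·131 + 2·247 + 8·355 + 9·139) / 32 = 5772 / 32 ≈ 180.38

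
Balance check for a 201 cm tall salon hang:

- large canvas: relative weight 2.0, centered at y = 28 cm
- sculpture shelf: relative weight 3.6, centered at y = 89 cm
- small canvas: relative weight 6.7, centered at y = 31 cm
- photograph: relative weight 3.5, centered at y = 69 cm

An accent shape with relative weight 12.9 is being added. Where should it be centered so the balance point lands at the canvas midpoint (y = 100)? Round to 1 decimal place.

y ≈ 158.5

New total weight: (2.0 + 3.6 + 6.7 + 3.5) + 12.9 = 28.7.
y: need Σw·y = 28.7·100 = 2870.0. Existing = 2.0·28 + 3.6·89 + 6.7·31 + 3.5·69 = 825.6. Remainder 2044.4 / 12.9 ≈ 158.48.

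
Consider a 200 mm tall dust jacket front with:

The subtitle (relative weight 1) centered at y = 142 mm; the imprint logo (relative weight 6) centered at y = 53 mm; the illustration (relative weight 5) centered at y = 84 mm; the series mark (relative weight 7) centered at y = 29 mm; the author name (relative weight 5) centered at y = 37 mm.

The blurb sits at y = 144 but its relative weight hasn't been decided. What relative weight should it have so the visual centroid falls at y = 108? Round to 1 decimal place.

Existing Σw = 24 (1 + 6 + 5 + 7 + 5); existing moment 1·142 + 6·53 + 5·84 + 7·29 + 5·37 = 1268.
Set Σw·y/Σw = 108: (1268 + 144w) = 108·(24 + w).
Rearranging, w·(144 − 108) = 108·24 − 1268 = 1324, so w ≈ 1324/36 = 36.78.

w ≈ 36.8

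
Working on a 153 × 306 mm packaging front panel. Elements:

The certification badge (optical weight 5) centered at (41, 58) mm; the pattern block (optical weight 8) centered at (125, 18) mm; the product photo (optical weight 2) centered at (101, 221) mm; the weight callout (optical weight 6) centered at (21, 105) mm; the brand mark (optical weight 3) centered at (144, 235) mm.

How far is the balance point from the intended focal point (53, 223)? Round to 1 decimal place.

Total weight = 5 + 8 + 2 + 6 + 3 = 24.
x: (5·41 + 8·125 + 2·101 + 6·21 + 3·144) / 24 = 1965 / 24 ≈ 81.88
y: (5·58 + 8·18 + 2·221 + 6·105 + 3·235) / 24 = 2211 / 24 ≈ 92.12
Offset from (53, 223): Δx ≈ 28.88, Δy ≈ -130.88; distance = √(Δx² + Δy²) ≈ 134.02.

≈ 134.0 mm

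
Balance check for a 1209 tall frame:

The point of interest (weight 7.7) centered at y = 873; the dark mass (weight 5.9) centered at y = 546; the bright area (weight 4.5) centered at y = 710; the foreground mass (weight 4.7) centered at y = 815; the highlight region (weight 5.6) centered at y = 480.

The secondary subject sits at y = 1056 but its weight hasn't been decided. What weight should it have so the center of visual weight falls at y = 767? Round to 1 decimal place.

w ≈ 7.4

Known weights sum to 7.7 + 5.9 + 4.5 + 4.7 + 5.6 = 28.4; their moment is 7.7·873 + 5.9·546 + 4.5·710 + 4.7·815 + 5.6·480 = 19657.0.
Set Σw·y/Σw = 767: (19657.0 + 1056w) = 767·(28.4 + w).
Rearranging, w·(1056 − 767) = 767·28.4 − 19657.0 = 2125.8, so w ≈ 2125.8/289 = 7.36.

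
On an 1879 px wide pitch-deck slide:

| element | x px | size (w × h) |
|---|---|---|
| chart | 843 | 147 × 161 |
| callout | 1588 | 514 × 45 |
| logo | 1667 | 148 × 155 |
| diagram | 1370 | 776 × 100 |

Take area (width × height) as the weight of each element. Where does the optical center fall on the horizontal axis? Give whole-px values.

Areas → weights: chart 147·161 = 23667, callout 514·45 = 23130, logo 148·155 = 22940, diagram 776·100 = 77600; Σw = 147337.
x-moment: 23667·843 + 23130·1588 + 22940·1667 + 77600·1370 = 201234701; centroid 201234701/147337 ≈ 1365.81.

x ≈ 1366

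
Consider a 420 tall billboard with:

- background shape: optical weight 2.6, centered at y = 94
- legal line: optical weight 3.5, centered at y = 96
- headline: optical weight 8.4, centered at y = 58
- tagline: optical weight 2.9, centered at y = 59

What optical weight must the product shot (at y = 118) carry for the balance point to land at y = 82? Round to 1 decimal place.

Existing Σw = 17.4 (2.6 + 3.5 + 8.4 + 2.9); existing moment 2.6·94 + 3.5·96 + 8.4·58 + 2.9·59 = 1238.7.
Set Σw·y/Σw = 82: (1238.7 + 118w) = 82·(17.4 + w).
Rearranging, w·(118 − 82) = 82·17.4 − 1238.7 = 188.1, so w ≈ 188.1/36 = 5.22.

w ≈ 5.2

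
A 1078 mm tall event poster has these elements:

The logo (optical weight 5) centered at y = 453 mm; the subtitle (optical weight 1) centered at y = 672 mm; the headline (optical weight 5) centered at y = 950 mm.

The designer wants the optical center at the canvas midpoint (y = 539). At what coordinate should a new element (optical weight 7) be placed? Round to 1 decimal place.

After adding the new element, total weight = 5 + 1 + 5 + 7 = 18.
y: need Σw·y = 18·539 = 9702. Existing = 5·453 + 1·672 + 5·950 = 7687. Remainder 2015 / 7 ≈ 287.86.

y ≈ 287.9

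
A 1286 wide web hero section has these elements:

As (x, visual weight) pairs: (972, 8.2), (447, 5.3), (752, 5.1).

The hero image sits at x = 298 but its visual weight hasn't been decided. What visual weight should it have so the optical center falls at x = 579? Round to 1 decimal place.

w ≈ 12.1

Existing Σw = 18.6 (8.2 + 5.3 + 5.1); existing moment 8.2·972 + 5.3·447 + 5.1·752 = 14174.7.
Set Σw·x/Σw = 579: (14174.7 + 298w) = 579·(18.6 + w).
Rearranging, w·(298 − 579) = 579·18.6 − 14174.7 = -3405.3, so w ≈ -3405.3/-281 = 12.12.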